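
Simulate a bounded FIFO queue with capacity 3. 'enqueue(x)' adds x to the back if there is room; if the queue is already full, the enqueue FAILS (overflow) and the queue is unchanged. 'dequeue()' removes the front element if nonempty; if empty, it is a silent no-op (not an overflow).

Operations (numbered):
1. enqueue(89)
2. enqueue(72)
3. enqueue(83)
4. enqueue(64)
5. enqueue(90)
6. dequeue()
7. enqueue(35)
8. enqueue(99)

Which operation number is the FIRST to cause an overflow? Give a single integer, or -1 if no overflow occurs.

Answer: 4

Derivation:
1. enqueue(89): size=1
2. enqueue(72): size=2
3. enqueue(83): size=3
4. enqueue(64): size=3=cap → OVERFLOW (fail)
5. enqueue(90): size=3=cap → OVERFLOW (fail)
6. dequeue(): size=2
7. enqueue(35): size=3
8. enqueue(99): size=3=cap → OVERFLOW (fail)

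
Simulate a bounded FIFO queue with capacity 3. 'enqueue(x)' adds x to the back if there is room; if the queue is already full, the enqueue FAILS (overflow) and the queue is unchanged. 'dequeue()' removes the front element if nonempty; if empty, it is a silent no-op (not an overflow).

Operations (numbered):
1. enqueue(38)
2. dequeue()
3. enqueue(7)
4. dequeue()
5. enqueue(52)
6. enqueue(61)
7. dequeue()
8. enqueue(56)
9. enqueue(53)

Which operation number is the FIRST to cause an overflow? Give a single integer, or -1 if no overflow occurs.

1. enqueue(38): size=1
2. dequeue(): size=0
3. enqueue(7): size=1
4. dequeue(): size=0
5. enqueue(52): size=1
6. enqueue(61): size=2
7. dequeue(): size=1
8. enqueue(56): size=2
9. enqueue(53): size=3

Answer: -1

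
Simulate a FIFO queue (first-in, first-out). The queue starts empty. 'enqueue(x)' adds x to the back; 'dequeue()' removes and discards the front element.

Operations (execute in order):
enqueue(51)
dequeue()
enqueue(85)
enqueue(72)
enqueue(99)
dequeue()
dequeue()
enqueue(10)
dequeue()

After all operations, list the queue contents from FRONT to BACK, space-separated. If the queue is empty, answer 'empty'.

Answer: 10

Derivation:
enqueue(51): [51]
dequeue(): []
enqueue(85): [85]
enqueue(72): [85, 72]
enqueue(99): [85, 72, 99]
dequeue(): [72, 99]
dequeue(): [99]
enqueue(10): [99, 10]
dequeue(): [10]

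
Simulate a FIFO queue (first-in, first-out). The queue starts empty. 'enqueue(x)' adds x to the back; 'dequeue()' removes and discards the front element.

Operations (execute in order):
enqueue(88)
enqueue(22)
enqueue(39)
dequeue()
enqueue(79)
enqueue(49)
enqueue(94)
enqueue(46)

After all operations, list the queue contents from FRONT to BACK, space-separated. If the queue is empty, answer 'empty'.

enqueue(88): [88]
enqueue(22): [88, 22]
enqueue(39): [88, 22, 39]
dequeue(): [22, 39]
enqueue(79): [22, 39, 79]
enqueue(49): [22, 39, 79, 49]
enqueue(94): [22, 39, 79, 49, 94]
enqueue(46): [22, 39, 79, 49, 94, 46]

Answer: 22 39 79 49 94 46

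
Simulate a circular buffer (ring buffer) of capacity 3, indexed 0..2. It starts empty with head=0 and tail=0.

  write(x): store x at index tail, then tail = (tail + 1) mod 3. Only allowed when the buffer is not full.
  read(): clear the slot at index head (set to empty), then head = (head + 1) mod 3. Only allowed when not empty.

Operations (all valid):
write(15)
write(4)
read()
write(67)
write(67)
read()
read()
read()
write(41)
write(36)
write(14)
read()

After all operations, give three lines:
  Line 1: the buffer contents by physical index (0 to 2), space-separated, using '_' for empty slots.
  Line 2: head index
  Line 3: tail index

write(15): buf=[15 _ _], head=0, tail=1, size=1
write(4): buf=[15 4 _], head=0, tail=2, size=2
read(): buf=[_ 4 _], head=1, tail=2, size=1
write(67): buf=[_ 4 67], head=1, tail=0, size=2
write(67): buf=[67 4 67], head=1, tail=1, size=3
read(): buf=[67 _ 67], head=2, tail=1, size=2
read(): buf=[67 _ _], head=0, tail=1, size=1
read(): buf=[_ _ _], head=1, tail=1, size=0
write(41): buf=[_ 41 _], head=1, tail=2, size=1
write(36): buf=[_ 41 36], head=1, tail=0, size=2
write(14): buf=[14 41 36], head=1, tail=1, size=3
read(): buf=[14 _ 36], head=2, tail=1, size=2

Answer: 14 _ 36
2
1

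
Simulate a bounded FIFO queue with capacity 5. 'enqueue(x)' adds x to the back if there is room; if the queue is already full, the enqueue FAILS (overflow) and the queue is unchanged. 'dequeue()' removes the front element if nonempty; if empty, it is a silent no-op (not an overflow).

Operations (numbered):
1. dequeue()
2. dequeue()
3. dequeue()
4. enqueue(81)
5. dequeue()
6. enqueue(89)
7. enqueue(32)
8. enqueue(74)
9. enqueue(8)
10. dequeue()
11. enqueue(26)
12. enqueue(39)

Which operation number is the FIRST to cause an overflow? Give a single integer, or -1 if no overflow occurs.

1. dequeue(): empty, no-op, size=0
2. dequeue(): empty, no-op, size=0
3. dequeue(): empty, no-op, size=0
4. enqueue(81): size=1
5. dequeue(): size=0
6. enqueue(89): size=1
7. enqueue(32): size=2
8. enqueue(74): size=3
9. enqueue(8): size=4
10. dequeue(): size=3
11. enqueue(26): size=4
12. enqueue(39): size=5

Answer: -1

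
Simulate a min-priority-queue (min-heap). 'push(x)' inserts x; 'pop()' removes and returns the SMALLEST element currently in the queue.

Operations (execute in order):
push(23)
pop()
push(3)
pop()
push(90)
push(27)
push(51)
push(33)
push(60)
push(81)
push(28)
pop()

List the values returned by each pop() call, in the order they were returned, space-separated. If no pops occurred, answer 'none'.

push(23): heap contents = [23]
pop() → 23: heap contents = []
push(3): heap contents = [3]
pop() → 3: heap contents = []
push(90): heap contents = [90]
push(27): heap contents = [27, 90]
push(51): heap contents = [27, 51, 90]
push(33): heap contents = [27, 33, 51, 90]
push(60): heap contents = [27, 33, 51, 60, 90]
push(81): heap contents = [27, 33, 51, 60, 81, 90]
push(28): heap contents = [27, 28, 33, 51, 60, 81, 90]
pop() → 27: heap contents = [28, 33, 51, 60, 81, 90]

Answer: 23 3 27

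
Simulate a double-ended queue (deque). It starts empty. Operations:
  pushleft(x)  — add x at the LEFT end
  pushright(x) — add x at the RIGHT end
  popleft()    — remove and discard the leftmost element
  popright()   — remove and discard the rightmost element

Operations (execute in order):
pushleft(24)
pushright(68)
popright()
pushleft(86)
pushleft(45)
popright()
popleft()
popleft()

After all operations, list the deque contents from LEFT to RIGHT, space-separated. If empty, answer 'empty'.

pushleft(24): [24]
pushright(68): [24, 68]
popright(): [24]
pushleft(86): [86, 24]
pushleft(45): [45, 86, 24]
popright(): [45, 86]
popleft(): [86]
popleft(): []

Answer: empty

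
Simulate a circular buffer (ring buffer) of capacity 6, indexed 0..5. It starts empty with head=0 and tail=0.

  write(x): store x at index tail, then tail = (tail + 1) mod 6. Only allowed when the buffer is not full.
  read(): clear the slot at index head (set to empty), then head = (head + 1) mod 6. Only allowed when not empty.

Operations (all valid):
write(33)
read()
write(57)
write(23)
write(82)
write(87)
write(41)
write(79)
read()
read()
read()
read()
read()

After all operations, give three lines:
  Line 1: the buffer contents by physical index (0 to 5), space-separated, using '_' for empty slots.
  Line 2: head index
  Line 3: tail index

Answer: 79 _ _ _ _ _
0
1

Derivation:
write(33): buf=[33 _ _ _ _ _], head=0, tail=1, size=1
read(): buf=[_ _ _ _ _ _], head=1, tail=1, size=0
write(57): buf=[_ 57 _ _ _ _], head=1, tail=2, size=1
write(23): buf=[_ 57 23 _ _ _], head=1, tail=3, size=2
write(82): buf=[_ 57 23 82 _ _], head=1, tail=4, size=3
write(87): buf=[_ 57 23 82 87 _], head=1, tail=5, size=4
write(41): buf=[_ 57 23 82 87 41], head=1, tail=0, size=5
write(79): buf=[79 57 23 82 87 41], head=1, tail=1, size=6
read(): buf=[79 _ 23 82 87 41], head=2, tail=1, size=5
read(): buf=[79 _ _ 82 87 41], head=3, tail=1, size=4
read(): buf=[79 _ _ _ 87 41], head=4, tail=1, size=3
read(): buf=[79 _ _ _ _ 41], head=5, tail=1, size=2
read(): buf=[79 _ _ _ _ _], head=0, tail=1, size=1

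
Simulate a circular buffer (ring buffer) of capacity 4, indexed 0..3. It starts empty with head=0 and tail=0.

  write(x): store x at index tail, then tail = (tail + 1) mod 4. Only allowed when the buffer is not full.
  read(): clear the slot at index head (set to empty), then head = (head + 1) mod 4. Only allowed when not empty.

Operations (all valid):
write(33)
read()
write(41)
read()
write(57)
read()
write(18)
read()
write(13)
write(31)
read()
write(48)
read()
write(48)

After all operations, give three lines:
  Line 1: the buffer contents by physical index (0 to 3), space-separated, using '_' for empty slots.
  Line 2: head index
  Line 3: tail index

write(33): buf=[33 _ _ _], head=0, tail=1, size=1
read(): buf=[_ _ _ _], head=1, tail=1, size=0
write(41): buf=[_ 41 _ _], head=1, tail=2, size=1
read(): buf=[_ _ _ _], head=2, tail=2, size=0
write(57): buf=[_ _ 57 _], head=2, tail=3, size=1
read(): buf=[_ _ _ _], head=3, tail=3, size=0
write(18): buf=[_ _ _ 18], head=3, tail=0, size=1
read(): buf=[_ _ _ _], head=0, tail=0, size=0
write(13): buf=[13 _ _ _], head=0, tail=1, size=1
write(31): buf=[13 31 _ _], head=0, tail=2, size=2
read(): buf=[_ 31 _ _], head=1, tail=2, size=1
write(48): buf=[_ 31 48 _], head=1, tail=3, size=2
read(): buf=[_ _ 48 _], head=2, tail=3, size=1
write(48): buf=[_ _ 48 48], head=2, tail=0, size=2

Answer: _ _ 48 48
2
0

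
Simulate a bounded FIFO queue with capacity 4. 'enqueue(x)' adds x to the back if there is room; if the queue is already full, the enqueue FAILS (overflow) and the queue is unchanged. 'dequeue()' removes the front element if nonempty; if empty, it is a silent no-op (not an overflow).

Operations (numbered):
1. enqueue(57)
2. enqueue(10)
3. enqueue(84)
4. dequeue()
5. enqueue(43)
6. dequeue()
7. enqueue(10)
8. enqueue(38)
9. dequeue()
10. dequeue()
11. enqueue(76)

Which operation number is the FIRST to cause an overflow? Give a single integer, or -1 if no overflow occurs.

Answer: -1

Derivation:
1. enqueue(57): size=1
2. enqueue(10): size=2
3. enqueue(84): size=3
4. dequeue(): size=2
5. enqueue(43): size=3
6. dequeue(): size=2
7. enqueue(10): size=3
8. enqueue(38): size=4
9. dequeue(): size=3
10. dequeue(): size=2
11. enqueue(76): size=3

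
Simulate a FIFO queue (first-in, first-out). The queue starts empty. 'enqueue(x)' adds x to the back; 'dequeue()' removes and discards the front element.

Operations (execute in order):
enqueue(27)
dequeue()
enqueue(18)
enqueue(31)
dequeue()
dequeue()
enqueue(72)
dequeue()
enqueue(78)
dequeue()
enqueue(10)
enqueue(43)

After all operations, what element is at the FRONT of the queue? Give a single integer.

enqueue(27): queue = [27]
dequeue(): queue = []
enqueue(18): queue = [18]
enqueue(31): queue = [18, 31]
dequeue(): queue = [31]
dequeue(): queue = []
enqueue(72): queue = [72]
dequeue(): queue = []
enqueue(78): queue = [78]
dequeue(): queue = []
enqueue(10): queue = [10]
enqueue(43): queue = [10, 43]

Answer: 10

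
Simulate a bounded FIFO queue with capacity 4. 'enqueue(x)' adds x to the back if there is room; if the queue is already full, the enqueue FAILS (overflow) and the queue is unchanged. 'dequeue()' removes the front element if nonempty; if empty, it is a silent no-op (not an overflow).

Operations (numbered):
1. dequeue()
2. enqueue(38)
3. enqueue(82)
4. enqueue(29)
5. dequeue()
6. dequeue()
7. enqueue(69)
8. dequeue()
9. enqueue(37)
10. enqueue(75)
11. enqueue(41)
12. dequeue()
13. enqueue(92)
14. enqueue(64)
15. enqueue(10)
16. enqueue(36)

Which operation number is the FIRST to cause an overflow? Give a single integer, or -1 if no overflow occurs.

Answer: 14

Derivation:
1. dequeue(): empty, no-op, size=0
2. enqueue(38): size=1
3. enqueue(82): size=2
4. enqueue(29): size=3
5. dequeue(): size=2
6. dequeue(): size=1
7. enqueue(69): size=2
8. dequeue(): size=1
9. enqueue(37): size=2
10. enqueue(75): size=3
11. enqueue(41): size=4
12. dequeue(): size=3
13. enqueue(92): size=4
14. enqueue(64): size=4=cap → OVERFLOW (fail)
15. enqueue(10): size=4=cap → OVERFLOW (fail)
16. enqueue(36): size=4=cap → OVERFLOW (fail)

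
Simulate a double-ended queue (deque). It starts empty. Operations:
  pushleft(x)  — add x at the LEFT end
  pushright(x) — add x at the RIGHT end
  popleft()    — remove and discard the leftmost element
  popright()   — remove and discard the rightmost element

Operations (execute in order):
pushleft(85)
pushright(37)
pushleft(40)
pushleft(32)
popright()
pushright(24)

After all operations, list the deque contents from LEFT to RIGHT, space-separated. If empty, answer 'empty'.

pushleft(85): [85]
pushright(37): [85, 37]
pushleft(40): [40, 85, 37]
pushleft(32): [32, 40, 85, 37]
popright(): [32, 40, 85]
pushright(24): [32, 40, 85, 24]

Answer: 32 40 85 24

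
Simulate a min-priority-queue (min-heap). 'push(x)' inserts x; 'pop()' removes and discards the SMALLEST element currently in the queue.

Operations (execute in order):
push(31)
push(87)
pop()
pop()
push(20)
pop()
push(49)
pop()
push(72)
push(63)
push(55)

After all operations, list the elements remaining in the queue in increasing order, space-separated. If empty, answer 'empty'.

Answer: 55 63 72

Derivation:
push(31): heap contents = [31]
push(87): heap contents = [31, 87]
pop() → 31: heap contents = [87]
pop() → 87: heap contents = []
push(20): heap contents = [20]
pop() → 20: heap contents = []
push(49): heap contents = [49]
pop() → 49: heap contents = []
push(72): heap contents = [72]
push(63): heap contents = [63, 72]
push(55): heap contents = [55, 63, 72]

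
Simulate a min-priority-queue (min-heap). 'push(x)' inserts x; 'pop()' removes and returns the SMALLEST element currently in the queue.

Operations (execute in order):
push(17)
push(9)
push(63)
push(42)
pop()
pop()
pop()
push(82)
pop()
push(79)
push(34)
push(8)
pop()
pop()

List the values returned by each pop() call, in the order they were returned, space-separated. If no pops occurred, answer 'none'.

Answer: 9 17 42 63 8 34

Derivation:
push(17): heap contents = [17]
push(9): heap contents = [9, 17]
push(63): heap contents = [9, 17, 63]
push(42): heap contents = [9, 17, 42, 63]
pop() → 9: heap contents = [17, 42, 63]
pop() → 17: heap contents = [42, 63]
pop() → 42: heap contents = [63]
push(82): heap contents = [63, 82]
pop() → 63: heap contents = [82]
push(79): heap contents = [79, 82]
push(34): heap contents = [34, 79, 82]
push(8): heap contents = [8, 34, 79, 82]
pop() → 8: heap contents = [34, 79, 82]
pop() → 34: heap contents = [79, 82]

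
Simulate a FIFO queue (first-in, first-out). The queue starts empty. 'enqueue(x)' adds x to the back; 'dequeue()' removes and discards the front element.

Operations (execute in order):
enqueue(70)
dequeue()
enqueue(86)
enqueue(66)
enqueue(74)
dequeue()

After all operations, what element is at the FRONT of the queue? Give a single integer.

enqueue(70): queue = [70]
dequeue(): queue = []
enqueue(86): queue = [86]
enqueue(66): queue = [86, 66]
enqueue(74): queue = [86, 66, 74]
dequeue(): queue = [66, 74]

Answer: 66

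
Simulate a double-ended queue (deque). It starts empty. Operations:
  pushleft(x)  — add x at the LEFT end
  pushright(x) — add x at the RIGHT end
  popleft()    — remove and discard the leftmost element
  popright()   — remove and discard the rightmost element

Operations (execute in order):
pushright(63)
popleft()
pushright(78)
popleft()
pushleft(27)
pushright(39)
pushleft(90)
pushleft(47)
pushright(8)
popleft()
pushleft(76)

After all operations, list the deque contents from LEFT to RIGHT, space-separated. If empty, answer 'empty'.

pushright(63): [63]
popleft(): []
pushright(78): [78]
popleft(): []
pushleft(27): [27]
pushright(39): [27, 39]
pushleft(90): [90, 27, 39]
pushleft(47): [47, 90, 27, 39]
pushright(8): [47, 90, 27, 39, 8]
popleft(): [90, 27, 39, 8]
pushleft(76): [76, 90, 27, 39, 8]

Answer: 76 90 27 39 8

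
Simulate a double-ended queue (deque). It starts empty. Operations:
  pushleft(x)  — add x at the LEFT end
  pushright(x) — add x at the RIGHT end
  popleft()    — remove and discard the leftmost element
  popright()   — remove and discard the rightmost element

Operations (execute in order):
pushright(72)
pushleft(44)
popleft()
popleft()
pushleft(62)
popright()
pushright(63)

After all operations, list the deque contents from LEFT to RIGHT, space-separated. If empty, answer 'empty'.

Answer: 63

Derivation:
pushright(72): [72]
pushleft(44): [44, 72]
popleft(): [72]
popleft(): []
pushleft(62): [62]
popright(): []
pushright(63): [63]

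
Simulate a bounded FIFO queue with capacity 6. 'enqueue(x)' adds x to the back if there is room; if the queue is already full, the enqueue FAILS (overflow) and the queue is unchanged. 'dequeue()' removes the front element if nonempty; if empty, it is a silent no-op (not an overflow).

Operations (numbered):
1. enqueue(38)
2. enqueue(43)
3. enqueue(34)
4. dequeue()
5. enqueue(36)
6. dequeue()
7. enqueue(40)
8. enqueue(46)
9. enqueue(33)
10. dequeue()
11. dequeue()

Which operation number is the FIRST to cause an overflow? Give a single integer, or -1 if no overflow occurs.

Answer: -1

Derivation:
1. enqueue(38): size=1
2. enqueue(43): size=2
3. enqueue(34): size=3
4. dequeue(): size=2
5. enqueue(36): size=3
6. dequeue(): size=2
7. enqueue(40): size=3
8. enqueue(46): size=4
9. enqueue(33): size=5
10. dequeue(): size=4
11. dequeue(): size=3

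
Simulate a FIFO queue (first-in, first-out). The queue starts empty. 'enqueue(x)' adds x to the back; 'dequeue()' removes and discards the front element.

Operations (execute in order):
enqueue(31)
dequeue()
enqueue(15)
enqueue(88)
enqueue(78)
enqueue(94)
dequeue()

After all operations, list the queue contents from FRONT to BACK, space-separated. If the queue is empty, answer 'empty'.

Answer: 88 78 94

Derivation:
enqueue(31): [31]
dequeue(): []
enqueue(15): [15]
enqueue(88): [15, 88]
enqueue(78): [15, 88, 78]
enqueue(94): [15, 88, 78, 94]
dequeue(): [88, 78, 94]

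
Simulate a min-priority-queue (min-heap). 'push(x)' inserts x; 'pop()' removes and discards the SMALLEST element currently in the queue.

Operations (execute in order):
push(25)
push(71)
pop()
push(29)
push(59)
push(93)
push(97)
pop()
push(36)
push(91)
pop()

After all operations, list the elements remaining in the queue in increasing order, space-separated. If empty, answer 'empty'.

push(25): heap contents = [25]
push(71): heap contents = [25, 71]
pop() → 25: heap contents = [71]
push(29): heap contents = [29, 71]
push(59): heap contents = [29, 59, 71]
push(93): heap contents = [29, 59, 71, 93]
push(97): heap contents = [29, 59, 71, 93, 97]
pop() → 29: heap contents = [59, 71, 93, 97]
push(36): heap contents = [36, 59, 71, 93, 97]
push(91): heap contents = [36, 59, 71, 91, 93, 97]
pop() → 36: heap contents = [59, 71, 91, 93, 97]

Answer: 59 71 91 93 97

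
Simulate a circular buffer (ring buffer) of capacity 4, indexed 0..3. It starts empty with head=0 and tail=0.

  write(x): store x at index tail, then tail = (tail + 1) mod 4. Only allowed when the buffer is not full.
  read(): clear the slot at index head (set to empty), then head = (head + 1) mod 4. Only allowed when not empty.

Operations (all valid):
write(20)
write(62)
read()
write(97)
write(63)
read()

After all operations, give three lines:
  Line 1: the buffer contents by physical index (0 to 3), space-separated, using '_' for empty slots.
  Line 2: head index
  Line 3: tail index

Answer: _ _ 97 63
2
0

Derivation:
write(20): buf=[20 _ _ _], head=0, tail=1, size=1
write(62): buf=[20 62 _ _], head=0, tail=2, size=2
read(): buf=[_ 62 _ _], head=1, tail=2, size=1
write(97): buf=[_ 62 97 _], head=1, tail=3, size=2
write(63): buf=[_ 62 97 63], head=1, tail=0, size=3
read(): buf=[_ _ 97 63], head=2, tail=0, size=2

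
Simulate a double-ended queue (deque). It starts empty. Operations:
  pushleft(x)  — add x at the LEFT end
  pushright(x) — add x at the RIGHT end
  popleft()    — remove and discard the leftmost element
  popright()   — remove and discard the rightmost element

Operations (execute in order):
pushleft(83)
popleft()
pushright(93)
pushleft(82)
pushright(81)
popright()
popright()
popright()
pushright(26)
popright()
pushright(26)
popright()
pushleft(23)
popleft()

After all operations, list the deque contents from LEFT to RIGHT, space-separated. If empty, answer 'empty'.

pushleft(83): [83]
popleft(): []
pushright(93): [93]
pushleft(82): [82, 93]
pushright(81): [82, 93, 81]
popright(): [82, 93]
popright(): [82]
popright(): []
pushright(26): [26]
popright(): []
pushright(26): [26]
popright(): []
pushleft(23): [23]
popleft(): []

Answer: empty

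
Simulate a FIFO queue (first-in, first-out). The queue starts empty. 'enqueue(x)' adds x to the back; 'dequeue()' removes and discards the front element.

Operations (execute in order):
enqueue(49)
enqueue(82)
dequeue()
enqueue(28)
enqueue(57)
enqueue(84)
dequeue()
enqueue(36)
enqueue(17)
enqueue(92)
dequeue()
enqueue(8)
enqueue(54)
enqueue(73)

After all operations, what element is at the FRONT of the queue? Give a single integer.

Answer: 57

Derivation:
enqueue(49): queue = [49]
enqueue(82): queue = [49, 82]
dequeue(): queue = [82]
enqueue(28): queue = [82, 28]
enqueue(57): queue = [82, 28, 57]
enqueue(84): queue = [82, 28, 57, 84]
dequeue(): queue = [28, 57, 84]
enqueue(36): queue = [28, 57, 84, 36]
enqueue(17): queue = [28, 57, 84, 36, 17]
enqueue(92): queue = [28, 57, 84, 36, 17, 92]
dequeue(): queue = [57, 84, 36, 17, 92]
enqueue(8): queue = [57, 84, 36, 17, 92, 8]
enqueue(54): queue = [57, 84, 36, 17, 92, 8, 54]
enqueue(73): queue = [57, 84, 36, 17, 92, 8, 54, 73]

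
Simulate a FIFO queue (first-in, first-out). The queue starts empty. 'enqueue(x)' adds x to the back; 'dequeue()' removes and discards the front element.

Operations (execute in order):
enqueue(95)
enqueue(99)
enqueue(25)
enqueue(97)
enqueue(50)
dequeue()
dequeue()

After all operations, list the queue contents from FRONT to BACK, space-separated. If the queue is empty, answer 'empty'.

Answer: 25 97 50

Derivation:
enqueue(95): [95]
enqueue(99): [95, 99]
enqueue(25): [95, 99, 25]
enqueue(97): [95, 99, 25, 97]
enqueue(50): [95, 99, 25, 97, 50]
dequeue(): [99, 25, 97, 50]
dequeue(): [25, 97, 50]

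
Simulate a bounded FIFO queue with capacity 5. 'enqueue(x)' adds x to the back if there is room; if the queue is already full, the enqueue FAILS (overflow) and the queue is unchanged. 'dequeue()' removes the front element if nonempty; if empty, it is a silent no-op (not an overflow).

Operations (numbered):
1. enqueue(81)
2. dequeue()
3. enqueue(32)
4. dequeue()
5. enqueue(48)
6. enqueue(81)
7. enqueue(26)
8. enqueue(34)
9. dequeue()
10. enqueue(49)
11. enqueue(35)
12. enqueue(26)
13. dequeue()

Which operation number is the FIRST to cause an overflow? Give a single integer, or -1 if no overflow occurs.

Answer: 12

Derivation:
1. enqueue(81): size=1
2. dequeue(): size=0
3. enqueue(32): size=1
4. dequeue(): size=0
5. enqueue(48): size=1
6. enqueue(81): size=2
7. enqueue(26): size=3
8. enqueue(34): size=4
9. dequeue(): size=3
10. enqueue(49): size=4
11. enqueue(35): size=5
12. enqueue(26): size=5=cap → OVERFLOW (fail)
13. dequeue(): size=4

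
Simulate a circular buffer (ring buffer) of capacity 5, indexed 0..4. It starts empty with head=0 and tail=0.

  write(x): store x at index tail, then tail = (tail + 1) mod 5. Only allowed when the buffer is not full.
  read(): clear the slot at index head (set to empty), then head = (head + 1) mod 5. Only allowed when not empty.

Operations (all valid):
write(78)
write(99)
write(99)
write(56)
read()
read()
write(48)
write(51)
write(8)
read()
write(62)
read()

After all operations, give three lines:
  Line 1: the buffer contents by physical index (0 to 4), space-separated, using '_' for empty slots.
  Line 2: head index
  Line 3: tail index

write(78): buf=[78 _ _ _ _], head=0, tail=1, size=1
write(99): buf=[78 99 _ _ _], head=0, tail=2, size=2
write(99): buf=[78 99 99 _ _], head=0, tail=3, size=3
write(56): buf=[78 99 99 56 _], head=0, tail=4, size=4
read(): buf=[_ 99 99 56 _], head=1, tail=4, size=3
read(): buf=[_ _ 99 56 _], head=2, tail=4, size=2
write(48): buf=[_ _ 99 56 48], head=2, tail=0, size=3
write(51): buf=[51 _ 99 56 48], head=2, tail=1, size=4
write(8): buf=[51 8 99 56 48], head=2, tail=2, size=5
read(): buf=[51 8 _ 56 48], head=3, tail=2, size=4
write(62): buf=[51 8 62 56 48], head=3, tail=3, size=5
read(): buf=[51 8 62 _ 48], head=4, tail=3, size=4

Answer: 51 8 62 _ 48
4
3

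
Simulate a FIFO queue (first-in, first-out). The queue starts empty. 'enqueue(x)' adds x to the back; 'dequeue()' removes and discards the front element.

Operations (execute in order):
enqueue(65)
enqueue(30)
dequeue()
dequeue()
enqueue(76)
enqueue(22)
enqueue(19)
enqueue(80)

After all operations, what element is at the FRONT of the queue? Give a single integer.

Answer: 76

Derivation:
enqueue(65): queue = [65]
enqueue(30): queue = [65, 30]
dequeue(): queue = [30]
dequeue(): queue = []
enqueue(76): queue = [76]
enqueue(22): queue = [76, 22]
enqueue(19): queue = [76, 22, 19]
enqueue(80): queue = [76, 22, 19, 80]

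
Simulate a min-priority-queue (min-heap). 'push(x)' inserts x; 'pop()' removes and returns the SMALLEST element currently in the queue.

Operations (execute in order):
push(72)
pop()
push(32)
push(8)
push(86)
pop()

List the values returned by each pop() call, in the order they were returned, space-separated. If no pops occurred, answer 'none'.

push(72): heap contents = [72]
pop() → 72: heap contents = []
push(32): heap contents = [32]
push(8): heap contents = [8, 32]
push(86): heap contents = [8, 32, 86]
pop() → 8: heap contents = [32, 86]

Answer: 72 8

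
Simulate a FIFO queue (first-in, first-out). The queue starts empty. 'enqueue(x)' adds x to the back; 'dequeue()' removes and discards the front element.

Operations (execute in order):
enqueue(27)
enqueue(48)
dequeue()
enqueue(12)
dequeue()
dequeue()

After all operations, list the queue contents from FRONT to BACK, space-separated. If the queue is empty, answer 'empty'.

enqueue(27): [27]
enqueue(48): [27, 48]
dequeue(): [48]
enqueue(12): [48, 12]
dequeue(): [12]
dequeue(): []

Answer: empty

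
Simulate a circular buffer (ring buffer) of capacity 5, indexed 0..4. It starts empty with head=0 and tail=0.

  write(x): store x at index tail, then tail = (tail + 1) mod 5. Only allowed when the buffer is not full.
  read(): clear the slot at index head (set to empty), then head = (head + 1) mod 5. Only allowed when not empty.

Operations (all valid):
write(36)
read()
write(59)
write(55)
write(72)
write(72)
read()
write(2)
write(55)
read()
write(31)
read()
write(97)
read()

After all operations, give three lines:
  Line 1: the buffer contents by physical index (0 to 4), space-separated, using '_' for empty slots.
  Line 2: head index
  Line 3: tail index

write(36): buf=[36 _ _ _ _], head=0, tail=1, size=1
read(): buf=[_ _ _ _ _], head=1, tail=1, size=0
write(59): buf=[_ 59 _ _ _], head=1, tail=2, size=1
write(55): buf=[_ 59 55 _ _], head=1, tail=3, size=2
write(72): buf=[_ 59 55 72 _], head=1, tail=4, size=3
write(72): buf=[_ 59 55 72 72], head=1, tail=0, size=4
read(): buf=[_ _ 55 72 72], head=2, tail=0, size=3
write(2): buf=[2 _ 55 72 72], head=2, tail=1, size=4
write(55): buf=[2 55 55 72 72], head=2, tail=2, size=5
read(): buf=[2 55 _ 72 72], head=3, tail=2, size=4
write(31): buf=[2 55 31 72 72], head=3, tail=3, size=5
read(): buf=[2 55 31 _ 72], head=4, tail=3, size=4
write(97): buf=[2 55 31 97 72], head=4, tail=4, size=5
read(): buf=[2 55 31 97 _], head=0, tail=4, size=4

Answer: 2 55 31 97 _
0
4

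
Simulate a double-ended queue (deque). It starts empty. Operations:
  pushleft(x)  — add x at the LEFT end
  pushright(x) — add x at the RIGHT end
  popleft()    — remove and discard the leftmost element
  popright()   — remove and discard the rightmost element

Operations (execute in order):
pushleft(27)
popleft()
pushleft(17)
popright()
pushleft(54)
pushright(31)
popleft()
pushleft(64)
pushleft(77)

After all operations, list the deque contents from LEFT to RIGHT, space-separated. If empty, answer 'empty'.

Answer: 77 64 31

Derivation:
pushleft(27): [27]
popleft(): []
pushleft(17): [17]
popright(): []
pushleft(54): [54]
pushright(31): [54, 31]
popleft(): [31]
pushleft(64): [64, 31]
pushleft(77): [77, 64, 31]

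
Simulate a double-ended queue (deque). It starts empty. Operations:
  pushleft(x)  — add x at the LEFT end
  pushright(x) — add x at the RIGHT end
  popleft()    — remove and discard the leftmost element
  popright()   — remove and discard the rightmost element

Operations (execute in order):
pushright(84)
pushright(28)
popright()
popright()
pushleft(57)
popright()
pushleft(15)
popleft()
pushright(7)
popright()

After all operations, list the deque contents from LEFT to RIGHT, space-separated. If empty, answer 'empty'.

pushright(84): [84]
pushright(28): [84, 28]
popright(): [84]
popright(): []
pushleft(57): [57]
popright(): []
pushleft(15): [15]
popleft(): []
pushright(7): [7]
popright(): []

Answer: empty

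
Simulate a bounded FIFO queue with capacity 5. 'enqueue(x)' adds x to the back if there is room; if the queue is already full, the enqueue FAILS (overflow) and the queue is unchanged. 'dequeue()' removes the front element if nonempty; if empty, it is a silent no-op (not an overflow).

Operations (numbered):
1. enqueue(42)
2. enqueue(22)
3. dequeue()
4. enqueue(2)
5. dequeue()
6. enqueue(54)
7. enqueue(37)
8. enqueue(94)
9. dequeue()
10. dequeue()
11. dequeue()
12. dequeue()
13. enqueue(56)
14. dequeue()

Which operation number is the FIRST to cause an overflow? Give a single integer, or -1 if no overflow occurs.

Answer: -1

Derivation:
1. enqueue(42): size=1
2. enqueue(22): size=2
3. dequeue(): size=1
4. enqueue(2): size=2
5. dequeue(): size=1
6. enqueue(54): size=2
7. enqueue(37): size=3
8. enqueue(94): size=4
9. dequeue(): size=3
10. dequeue(): size=2
11. dequeue(): size=1
12. dequeue(): size=0
13. enqueue(56): size=1
14. dequeue(): size=0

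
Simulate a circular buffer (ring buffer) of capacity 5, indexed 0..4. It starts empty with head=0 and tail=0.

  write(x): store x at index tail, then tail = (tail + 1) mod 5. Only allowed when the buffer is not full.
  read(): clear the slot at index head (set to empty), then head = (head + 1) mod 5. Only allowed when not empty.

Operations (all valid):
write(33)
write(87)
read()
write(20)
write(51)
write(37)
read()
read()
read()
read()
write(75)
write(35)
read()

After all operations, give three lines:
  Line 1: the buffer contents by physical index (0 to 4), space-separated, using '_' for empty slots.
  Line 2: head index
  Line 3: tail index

write(33): buf=[33 _ _ _ _], head=0, tail=1, size=1
write(87): buf=[33 87 _ _ _], head=0, tail=2, size=2
read(): buf=[_ 87 _ _ _], head=1, tail=2, size=1
write(20): buf=[_ 87 20 _ _], head=1, tail=3, size=2
write(51): buf=[_ 87 20 51 _], head=1, tail=4, size=3
write(37): buf=[_ 87 20 51 37], head=1, tail=0, size=4
read(): buf=[_ _ 20 51 37], head=2, tail=0, size=3
read(): buf=[_ _ _ 51 37], head=3, tail=0, size=2
read(): buf=[_ _ _ _ 37], head=4, tail=0, size=1
read(): buf=[_ _ _ _ _], head=0, tail=0, size=0
write(75): buf=[75 _ _ _ _], head=0, tail=1, size=1
write(35): buf=[75 35 _ _ _], head=0, tail=2, size=2
read(): buf=[_ 35 _ _ _], head=1, tail=2, size=1

Answer: _ 35 _ _ _
1
2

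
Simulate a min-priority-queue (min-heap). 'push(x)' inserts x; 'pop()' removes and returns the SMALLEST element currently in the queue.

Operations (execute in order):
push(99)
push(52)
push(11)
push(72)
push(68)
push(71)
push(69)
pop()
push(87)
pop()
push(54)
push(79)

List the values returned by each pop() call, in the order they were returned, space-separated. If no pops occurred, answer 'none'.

Answer: 11 52

Derivation:
push(99): heap contents = [99]
push(52): heap contents = [52, 99]
push(11): heap contents = [11, 52, 99]
push(72): heap contents = [11, 52, 72, 99]
push(68): heap contents = [11, 52, 68, 72, 99]
push(71): heap contents = [11, 52, 68, 71, 72, 99]
push(69): heap contents = [11, 52, 68, 69, 71, 72, 99]
pop() → 11: heap contents = [52, 68, 69, 71, 72, 99]
push(87): heap contents = [52, 68, 69, 71, 72, 87, 99]
pop() → 52: heap contents = [68, 69, 71, 72, 87, 99]
push(54): heap contents = [54, 68, 69, 71, 72, 87, 99]
push(79): heap contents = [54, 68, 69, 71, 72, 79, 87, 99]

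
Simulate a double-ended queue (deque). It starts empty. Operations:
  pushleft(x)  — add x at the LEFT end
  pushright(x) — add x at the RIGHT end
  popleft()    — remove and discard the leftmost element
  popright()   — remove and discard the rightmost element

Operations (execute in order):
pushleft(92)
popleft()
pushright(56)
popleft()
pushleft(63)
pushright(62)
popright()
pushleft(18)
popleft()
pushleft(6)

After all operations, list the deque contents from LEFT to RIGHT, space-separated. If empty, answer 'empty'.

Answer: 6 63

Derivation:
pushleft(92): [92]
popleft(): []
pushright(56): [56]
popleft(): []
pushleft(63): [63]
pushright(62): [63, 62]
popright(): [63]
pushleft(18): [18, 63]
popleft(): [63]
pushleft(6): [6, 63]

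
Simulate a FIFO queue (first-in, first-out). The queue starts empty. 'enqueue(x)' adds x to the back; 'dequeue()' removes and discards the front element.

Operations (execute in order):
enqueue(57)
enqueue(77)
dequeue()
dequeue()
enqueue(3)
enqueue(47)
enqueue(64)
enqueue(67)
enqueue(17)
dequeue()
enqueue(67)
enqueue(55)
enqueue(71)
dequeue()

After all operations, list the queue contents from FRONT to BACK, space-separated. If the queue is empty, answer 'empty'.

Answer: 64 67 17 67 55 71

Derivation:
enqueue(57): [57]
enqueue(77): [57, 77]
dequeue(): [77]
dequeue(): []
enqueue(3): [3]
enqueue(47): [3, 47]
enqueue(64): [3, 47, 64]
enqueue(67): [3, 47, 64, 67]
enqueue(17): [3, 47, 64, 67, 17]
dequeue(): [47, 64, 67, 17]
enqueue(67): [47, 64, 67, 17, 67]
enqueue(55): [47, 64, 67, 17, 67, 55]
enqueue(71): [47, 64, 67, 17, 67, 55, 71]
dequeue(): [64, 67, 17, 67, 55, 71]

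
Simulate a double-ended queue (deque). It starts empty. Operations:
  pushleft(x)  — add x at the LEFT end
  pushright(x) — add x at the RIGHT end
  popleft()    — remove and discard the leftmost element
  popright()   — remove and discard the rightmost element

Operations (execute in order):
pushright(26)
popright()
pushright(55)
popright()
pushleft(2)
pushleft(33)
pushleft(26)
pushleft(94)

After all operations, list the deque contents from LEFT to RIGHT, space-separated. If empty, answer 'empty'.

Answer: 94 26 33 2

Derivation:
pushright(26): [26]
popright(): []
pushright(55): [55]
popright(): []
pushleft(2): [2]
pushleft(33): [33, 2]
pushleft(26): [26, 33, 2]
pushleft(94): [94, 26, 33, 2]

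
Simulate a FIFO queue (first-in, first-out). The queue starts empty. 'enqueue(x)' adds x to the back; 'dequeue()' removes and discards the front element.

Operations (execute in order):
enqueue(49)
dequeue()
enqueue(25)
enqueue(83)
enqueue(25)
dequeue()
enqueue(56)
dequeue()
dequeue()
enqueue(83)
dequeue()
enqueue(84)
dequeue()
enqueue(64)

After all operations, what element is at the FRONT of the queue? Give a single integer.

enqueue(49): queue = [49]
dequeue(): queue = []
enqueue(25): queue = [25]
enqueue(83): queue = [25, 83]
enqueue(25): queue = [25, 83, 25]
dequeue(): queue = [83, 25]
enqueue(56): queue = [83, 25, 56]
dequeue(): queue = [25, 56]
dequeue(): queue = [56]
enqueue(83): queue = [56, 83]
dequeue(): queue = [83]
enqueue(84): queue = [83, 84]
dequeue(): queue = [84]
enqueue(64): queue = [84, 64]

Answer: 84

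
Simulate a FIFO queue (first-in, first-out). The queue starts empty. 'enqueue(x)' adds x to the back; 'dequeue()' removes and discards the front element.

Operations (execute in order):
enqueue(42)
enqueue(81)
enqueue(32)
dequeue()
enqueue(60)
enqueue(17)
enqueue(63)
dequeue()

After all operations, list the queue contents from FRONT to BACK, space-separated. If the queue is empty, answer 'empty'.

enqueue(42): [42]
enqueue(81): [42, 81]
enqueue(32): [42, 81, 32]
dequeue(): [81, 32]
enqueue(60): [81, 32, 60]
enqueue(17): [81, 32, 60, 17]
enqueue(63): [81, 32, 60, 17, 63]
dequeue(): [32, 60, 17, 63]

Answer: 32 60 17 63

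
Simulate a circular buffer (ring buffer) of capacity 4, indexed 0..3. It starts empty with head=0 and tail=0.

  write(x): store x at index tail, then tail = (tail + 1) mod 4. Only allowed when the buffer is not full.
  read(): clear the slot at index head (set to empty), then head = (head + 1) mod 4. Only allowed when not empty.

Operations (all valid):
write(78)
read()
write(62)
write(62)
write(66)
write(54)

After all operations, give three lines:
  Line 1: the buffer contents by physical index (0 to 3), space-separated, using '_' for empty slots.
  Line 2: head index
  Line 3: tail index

write(78): buf=[78 _ _ _], head=0, tail=1, size=1
read(): buf=[_ _ _ _], head=1, tail=1, size=0
write(62): buf=[_ 62 _ _], head=1, tail=2, size=1
write(62): buf=[_ 62 62 _], head=1, tail=3, size=2
write(66): buf=[_ 62 62 66], head=1, tail=0, size=3
write(54): buf=[54 62 62 66], head=1, tail=1, size=4

Answer: 54 62 62 66
1
1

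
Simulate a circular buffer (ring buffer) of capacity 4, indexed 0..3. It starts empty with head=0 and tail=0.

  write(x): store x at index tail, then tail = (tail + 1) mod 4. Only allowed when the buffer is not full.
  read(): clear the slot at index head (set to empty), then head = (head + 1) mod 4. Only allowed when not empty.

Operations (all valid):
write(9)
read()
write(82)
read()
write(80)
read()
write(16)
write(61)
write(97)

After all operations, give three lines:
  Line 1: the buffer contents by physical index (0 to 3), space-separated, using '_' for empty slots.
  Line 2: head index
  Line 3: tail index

write(9): buf=[9 _ _ _], head=0, tail=1, size=1
read(): buf=[_ _ _ _], head=1, tail=1, size=0
write(82): buf=[_ 82 _ _], head=1, tail=2, size=1
read(): buf=[_ _ _ _], head=2, tail=2, size=0
write(80): buf=[_ _ 80 _], head=2, tail=3, size=1
read(): buf=[_ _ _ _], head=3, tail=3, size=0
write(16): buf=[_ _ _ 16], head=3, tail=0, size=1
write(61): buf=[61 _ _ 16], head=3, tail=1, size=2
write(97): buf=[61 97 _ 16], head=3, tail=2, size=3

Answer: 61 97 _ 16
3
2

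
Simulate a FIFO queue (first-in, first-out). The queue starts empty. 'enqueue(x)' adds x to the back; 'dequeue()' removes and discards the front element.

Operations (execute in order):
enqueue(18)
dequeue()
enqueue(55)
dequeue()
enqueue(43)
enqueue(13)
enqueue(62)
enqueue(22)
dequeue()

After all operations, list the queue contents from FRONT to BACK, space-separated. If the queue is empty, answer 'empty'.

Answer: 13 62 22

Derivation:
enqueue(18): [18]
dequeue(): []
enqueue(55): [55]
dequeue(): []
enqueue(43): [43]
enqueue(13): [43, 13]
enqueue(62): [43, 13, 62]
enqueue(22): [43, 13, 62, 22]
dequeue(): [13, 62, 22]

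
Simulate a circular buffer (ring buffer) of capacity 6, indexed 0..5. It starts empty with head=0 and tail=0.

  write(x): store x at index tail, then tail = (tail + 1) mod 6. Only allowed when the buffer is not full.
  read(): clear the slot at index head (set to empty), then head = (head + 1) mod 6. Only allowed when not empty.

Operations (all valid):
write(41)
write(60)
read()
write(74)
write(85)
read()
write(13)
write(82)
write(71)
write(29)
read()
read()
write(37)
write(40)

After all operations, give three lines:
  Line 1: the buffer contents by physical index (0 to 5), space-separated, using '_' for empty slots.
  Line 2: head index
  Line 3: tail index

Answer: 71 29 37 40 13 82
4
4

Derivation:
write(41): buf=[41 _ _ _ _ _], head=0, tail=1, size=1
write(60): buf=[41 60 _ _ _ _], head=0, tail=2, size=2
read(): buf=[_ 60 _ _ _ _], head=1, tail=2, size=1
write(74): buf=[_ 60 74 _ _ _], head=1, tail=3, size=2
write(85): buf=[_ 60 74 85 _ _], head=1, tail=4, size=3
read(): buf=[_ _ 74 85 _ _], head=2, tail=4, size=2
write(13): buf=[_ _ 74 85 13 _], head=2, tail=5, size=3
write(82): buf=[_ _ 74 85 13 82], head=2, tail=0, size=4
write(71): buf=[71 _ 74 85 13 82], head=2, tail=1, size=5
write(29): buf=[71 29 74 85 13 82], head=2, tail=2, size=6
read(): buf=[71 29 _ 85 13 82], head=3, tail=2, size=5
read(): buf=[71 29 _ _ 13 82], head=4, tail=2, size=4
write(37): buf=[71 29 37 _ 13 82], head=4, tail=3, size=5
write(40): buf=[71 29 37 40 13 82], head=4, tail=4, size=6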